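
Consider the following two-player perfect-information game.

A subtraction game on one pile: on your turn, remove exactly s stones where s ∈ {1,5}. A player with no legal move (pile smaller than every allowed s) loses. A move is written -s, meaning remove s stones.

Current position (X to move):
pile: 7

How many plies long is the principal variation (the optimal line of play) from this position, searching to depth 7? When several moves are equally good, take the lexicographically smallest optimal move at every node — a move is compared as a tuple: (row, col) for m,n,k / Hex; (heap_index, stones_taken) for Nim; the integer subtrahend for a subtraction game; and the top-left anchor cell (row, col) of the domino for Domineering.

PV length from [7]: 7 plies

p1 X@[7]: -1[6]+1* -5[2]+1
p2 O@[6]: -1[5]-1* -5[1]-1
p3 X@[5]: -1[4]+1* -5[0]+1
p4 O@[4]: -1[3]-1*
p5 X@[3]: -1[2]+1*
p6 O@[2]: -1[1]-1*
p7 X@[1]: -1[0]+1*
p8 O@[0] terminal -1; root [7] d7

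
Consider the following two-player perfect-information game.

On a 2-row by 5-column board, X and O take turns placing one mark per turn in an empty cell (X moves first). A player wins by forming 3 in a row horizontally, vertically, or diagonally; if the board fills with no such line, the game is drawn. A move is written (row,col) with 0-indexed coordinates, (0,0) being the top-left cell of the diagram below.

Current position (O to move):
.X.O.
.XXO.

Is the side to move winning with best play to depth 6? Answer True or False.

ply 1, O at .X.O./.XXO. | (0,0)=-1→OX.O./.XXO.; (0,2)=-1→.XOO./.XXO.; (0,4)=-1→.X.OO/.XXO.; (1,0)=+0→.X.O./OXXO.*; (1,4)=-1→.X.O./.XXOO
ply 2, X at .X.O./OXXO. | (0,0)=+0→XX.O./OXXO.*; (0,2)=+0→.XXO./OXXO.; (0,4)=+0→.X.OX/OXXO.; (1,4)=+0→.X.O./OXXOX
ply 3, O at XX.O./OXXO. | (0,2)=+0→XXOO./OXXO.*; (0,4)=-1→XX.OO/OXXO.; (1,4)=-1→XX.O./OXXOO
ply 4, X at XXOO./OXXO. | (0,4)=+0→XXOOX/OXXO.*; (1,4)=-1→XXOO./OXXOX
ply 5, O at XXOOX/OXXO. | (1,4)=+0→XXOOX/OXXOO*
ply 6: XXOOX/OXXOO is terminal +0 (X); from .X.O./.XXO. depth 6

O winning at [.X.O./.XXO.]: False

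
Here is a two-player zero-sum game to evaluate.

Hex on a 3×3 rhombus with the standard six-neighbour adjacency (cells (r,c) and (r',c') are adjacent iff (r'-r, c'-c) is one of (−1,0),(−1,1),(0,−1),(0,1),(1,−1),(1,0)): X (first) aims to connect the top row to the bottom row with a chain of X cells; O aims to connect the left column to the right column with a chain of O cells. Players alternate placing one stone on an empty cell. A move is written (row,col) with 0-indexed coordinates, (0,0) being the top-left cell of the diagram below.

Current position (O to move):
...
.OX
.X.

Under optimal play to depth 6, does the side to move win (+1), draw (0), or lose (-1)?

[.../.OX/.X.] O move#1: (0,0):-1/O../.OX/.X., (0,1):-1/.O./.OX/.X., (0,2):+1/..O/.OX/.X.*, (1,0):-1/.../OOX/.X., (2,0):-1/.../.OX/OX., (2,2):-1/.../.OX/.XO
[..O/.OX/.X.] X move#2: (0,0):-1/X.O/.OX/.X.*, (0,1):-1/.XO/.OX/.X., (1,0):-1/..O/XOX/.X., (2,0):-1/..O/.OX/XX., (2,2):-1/..O/.OX/.XX
[X.O/.OX/.X.] O move#3: (0,1):+1/XOO/.OX/.X.*, (1,0):+1/X.O/OOX/.X., (2,0):+1/X.O/.OX/OX., (2,2):+1/X.O/.OX/.XO
[XOO/.OX/.X.] X move#4: (1,0):-1/XOO/XOX/.X.*, (2,0):-1/XOO/.OX/XX., (2,2):-1/XOO/.OX/.XX
[XOO/XOX/.X.] O move#5: (2,0):+1/XOO/XOX/OX.*, (2,2):-1/XOO/XOX/.XO
[XOO/XOX/OX.] end (terminal -1, X#6); searched .../.OX/.X. to 6

value(.../.OX/.X., O) = +1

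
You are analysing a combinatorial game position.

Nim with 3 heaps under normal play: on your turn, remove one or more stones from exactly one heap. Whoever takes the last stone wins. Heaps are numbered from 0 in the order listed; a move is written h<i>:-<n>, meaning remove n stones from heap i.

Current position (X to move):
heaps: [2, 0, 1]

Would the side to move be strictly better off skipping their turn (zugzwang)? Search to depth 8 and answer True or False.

[(2,0,1)] X move#1: h0:-1:+1/(1,0,1)*, h0:-2:-1/(0,0,1), h2:-1:-1/(2,0,0)
[(1,0,1)] O move#2: h0:-1:-1/(0,0,1)*, h2:-1:-1/(1,0,0)
[(0,0,1)] X move#3: h2:-1:+1/(0,0,0)*
[(0,0,0)] end (terminal -1, O#4); searched (2,0,1) to 8
pass branch (O moves first from the same position):
  | [(2,0,1)] O move#1: h0:-1:+1/(1,0,1)*, h0:-2:-1/(0,0,1), h2:-1:-1/(2,0,0)
  | [(1,0,1)] X move#2: h0:-1:-1/(0,0,1)*, h2:-1:-1/(1,0,0)
  | [(0,0,1)] O move#3: h2:-1:+1/(0,0,0)*
  | [(0,0,0)] end (terminal -1, X#4); searched (2,0,1) to 8
X moving scores +1; X passing scores -1

zugzwang((2,0,1), X) = False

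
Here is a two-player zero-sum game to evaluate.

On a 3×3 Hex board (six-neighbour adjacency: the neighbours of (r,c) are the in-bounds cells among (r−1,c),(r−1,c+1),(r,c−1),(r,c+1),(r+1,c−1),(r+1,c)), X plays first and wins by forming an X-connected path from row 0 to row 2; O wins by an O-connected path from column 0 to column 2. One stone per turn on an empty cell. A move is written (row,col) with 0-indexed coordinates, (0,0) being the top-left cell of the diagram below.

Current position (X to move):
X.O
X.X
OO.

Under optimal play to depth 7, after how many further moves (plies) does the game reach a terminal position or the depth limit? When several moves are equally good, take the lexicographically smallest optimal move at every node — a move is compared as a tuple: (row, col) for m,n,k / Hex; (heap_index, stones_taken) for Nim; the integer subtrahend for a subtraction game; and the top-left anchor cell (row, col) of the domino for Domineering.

[X.O/X.X/OO.] X move#1: (0,1):-1/XXO/X.X/OO.*, (1,1):-1/X.O/XXX/OO., (2,2):-1/X.O/X.X/OOX
[XXO/X.X/OO.] O move#2: (1,1):+1/XXO/XOX/OO.*, (2,2):+1/XXO/X.X/OOO
[XXO/XOX/OO.] end (terminal -1, X#3); searched X.O/X.X/OO. to 7

PV length from [X.O/X.X/OO.]: 2 plies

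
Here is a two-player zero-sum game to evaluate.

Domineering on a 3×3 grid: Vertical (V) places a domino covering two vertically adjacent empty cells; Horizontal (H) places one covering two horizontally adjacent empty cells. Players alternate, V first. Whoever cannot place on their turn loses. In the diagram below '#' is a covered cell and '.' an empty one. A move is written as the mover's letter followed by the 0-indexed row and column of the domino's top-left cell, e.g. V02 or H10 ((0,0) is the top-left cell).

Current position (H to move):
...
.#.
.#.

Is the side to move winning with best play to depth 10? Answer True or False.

H winning at [.../.#./.#.]: False

[.../.#./.#.] H move#1: H00:-1/##./.#./.#.*, H01:-1/.##/.#./.#.
[##./.#./.#.] V move#2: V02:+1/###/.##/.#.*, V10:+1/##./##./##., V12:+1/##./.##/.##
[###/.##/.#.] end (terminal -1, H#3); searched .../.#./.#. to 10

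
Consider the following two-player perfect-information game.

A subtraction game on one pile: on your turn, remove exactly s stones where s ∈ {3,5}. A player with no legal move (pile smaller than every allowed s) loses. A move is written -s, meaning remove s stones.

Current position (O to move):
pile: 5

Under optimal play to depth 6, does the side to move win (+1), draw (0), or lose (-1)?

[5] O move#1: -3:+1/2*, -5:+1/0
[2] end (terminal -1, X#2); searched 5 to 6

value(5, O) = +1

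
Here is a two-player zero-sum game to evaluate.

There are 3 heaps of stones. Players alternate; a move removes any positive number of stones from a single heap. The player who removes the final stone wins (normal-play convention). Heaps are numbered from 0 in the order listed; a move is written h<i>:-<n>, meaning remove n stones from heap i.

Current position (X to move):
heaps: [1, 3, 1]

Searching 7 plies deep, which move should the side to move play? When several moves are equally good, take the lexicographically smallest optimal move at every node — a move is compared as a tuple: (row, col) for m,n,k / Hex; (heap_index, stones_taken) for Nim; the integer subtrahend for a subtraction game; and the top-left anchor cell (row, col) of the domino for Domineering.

ply 1, X at (1,3,1) | h0:-1=-1→(0,3,1); h1:-1=-1→(1,2,1); h1:-2=-1→(1,1,1); h1:-3=+1→(1,0,1)*; h2:-1=-1→(1,3,0)
ply 2, O at (1,0,1) | h0:-1=-1→(0,0,1)*; h2:-1=-1→(1,0,0)
ply 3, X at (0,0,1) | h2:-1=+1→(0,0,0)*
ply 4: (0,0,0) is terminal -1 (O); from (1,3,1) depth 7

X's best at [(1,3,1)]: h1:-3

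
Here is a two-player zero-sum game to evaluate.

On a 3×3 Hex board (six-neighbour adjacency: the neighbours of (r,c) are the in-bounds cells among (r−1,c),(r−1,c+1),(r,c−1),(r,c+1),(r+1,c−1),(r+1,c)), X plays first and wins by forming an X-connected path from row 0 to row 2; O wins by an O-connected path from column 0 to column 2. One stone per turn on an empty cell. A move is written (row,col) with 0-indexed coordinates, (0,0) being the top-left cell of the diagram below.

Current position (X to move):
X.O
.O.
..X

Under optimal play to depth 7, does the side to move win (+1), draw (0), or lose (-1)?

[X.O/.O./..X] X move#1: (0,1):-1/XXO/.O./..X*, (1,0):-1/X.O/XO./..X, (1,2):-1/X.O/.OX/..X, (2,0):-1/X.O/.O./X.X, (2,1):-1/X.O/.O./.XX
[XXO/.O./..X] O move#2: (1,0):+1/XXO/OO./..X*, (1,2):+1/XXO/.OO/..X, (2,0):+1/XXO/.O./O.X, (2,1):+1/XXO/.O./.OX
[XXO/OO./..X] end (terminal -1, X#3); searched X.O/.O./..X to 7

value(X.O/.O./..X, X) = -1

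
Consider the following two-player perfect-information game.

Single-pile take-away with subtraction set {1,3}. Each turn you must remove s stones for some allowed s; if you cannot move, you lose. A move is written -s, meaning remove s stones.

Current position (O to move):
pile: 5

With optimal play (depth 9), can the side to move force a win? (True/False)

O winning at [5]: True

ply 1, O at 5 | -1=+1→4*; -3=+1→2
ply 2, X at 4 | -1=-1→3*; -3=-1→1
ply 3, O at 3 | -1=+1→2*; -3=+1→0
ply 4, X at 2 | -1=-1→1*
ply 5, O at 1 | -1=+1→0*
ply 6: 0 is terminal -1 (X); from 5 depth 9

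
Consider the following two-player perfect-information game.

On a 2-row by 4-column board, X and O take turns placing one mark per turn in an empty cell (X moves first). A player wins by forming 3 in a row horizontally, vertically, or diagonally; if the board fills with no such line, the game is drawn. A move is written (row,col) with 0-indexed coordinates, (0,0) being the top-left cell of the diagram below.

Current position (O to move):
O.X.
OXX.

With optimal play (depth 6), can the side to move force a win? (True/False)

O winning at [O.X./OXX.]: False

p1 O@[O.X./OXX.]: (0,1)[OOX./OXX.]-1 (0,3)[O.XO/OXX.]-1 (1,3)[O.X./OXXO]+0*
p2 X@[O.X./OXXO]: (0,1)[OXX./OXXO]+0* (0,3)[O.XX/OXXO]+0
p3 O@[OXX./OXXO]: (0,3)[OXXO/OXXO]+0*
p4 X@[OXXO/OXXO] terminal +0; root [O.X./OXX.] d6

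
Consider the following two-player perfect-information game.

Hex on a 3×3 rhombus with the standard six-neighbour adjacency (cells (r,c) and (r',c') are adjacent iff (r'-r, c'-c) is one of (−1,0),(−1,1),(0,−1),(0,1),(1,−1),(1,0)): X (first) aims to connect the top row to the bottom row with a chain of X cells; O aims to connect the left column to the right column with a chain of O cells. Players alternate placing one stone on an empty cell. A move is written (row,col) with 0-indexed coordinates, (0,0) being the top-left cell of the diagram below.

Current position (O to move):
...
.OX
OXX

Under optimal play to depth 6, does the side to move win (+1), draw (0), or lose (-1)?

p1 O@[.../.OX/OXX]: (0,0)[O../.OX/OXX]-1 (0,1)[.O./.OX/OXX]-1 (0,2)[..O/.OX/OXX]+1* (1,0)[.../OOX/OXX]-1
p2 X@[..O/.OX/OXX] terminal -1; root [.../.OX/OXX] d6

value(.../.OX/OXX, O) = +1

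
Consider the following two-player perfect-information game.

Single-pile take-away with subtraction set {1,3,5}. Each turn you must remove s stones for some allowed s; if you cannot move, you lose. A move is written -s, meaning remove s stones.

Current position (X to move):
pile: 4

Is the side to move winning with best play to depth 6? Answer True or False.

[4] X move#1: -1:-1/3*, -3:-1/1
[3] O move#2: -1:+1/2*, -3:+1/0
[2] X move#3: -1:-1/1*
[1] O move#4: -1:+1/0*
[0] end (terminal -1, X#5); searched 4 to 6

X winning at [4]: False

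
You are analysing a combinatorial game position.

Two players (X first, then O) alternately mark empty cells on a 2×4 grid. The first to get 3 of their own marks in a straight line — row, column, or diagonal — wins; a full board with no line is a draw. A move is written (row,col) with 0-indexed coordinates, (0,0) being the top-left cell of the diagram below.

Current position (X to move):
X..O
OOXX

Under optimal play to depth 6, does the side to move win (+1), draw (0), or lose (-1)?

p1 X@[X..O/OOXX]: (0,1)[XX.O/OOXX]+0* (0,2)[X.XO/OOXX]+0
p2 O@[XX.O/OOXX]: (0,2)[XXOO/OOXX]+0*
p3 X@[XXOO/OOXX] terminal +0; root [X..O/OOXX] d6

value(X..O/OOXX, X) = 0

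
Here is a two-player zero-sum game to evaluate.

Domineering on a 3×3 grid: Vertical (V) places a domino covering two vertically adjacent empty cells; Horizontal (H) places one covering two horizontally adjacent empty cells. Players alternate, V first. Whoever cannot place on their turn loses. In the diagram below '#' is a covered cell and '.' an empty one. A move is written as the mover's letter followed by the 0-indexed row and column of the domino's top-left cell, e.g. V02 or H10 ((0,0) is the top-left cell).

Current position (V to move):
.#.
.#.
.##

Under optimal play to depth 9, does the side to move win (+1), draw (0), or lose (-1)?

value(.#./.#./.##, V) = +1

p1 V@[.#./.#./.##]: V00[##./##./.##]+1* V02[.##/.##/.##]+1 V10[.#./##./###]+1
p2 H@[##./##./.##] terminal -1; root [.#./.#./.##] d9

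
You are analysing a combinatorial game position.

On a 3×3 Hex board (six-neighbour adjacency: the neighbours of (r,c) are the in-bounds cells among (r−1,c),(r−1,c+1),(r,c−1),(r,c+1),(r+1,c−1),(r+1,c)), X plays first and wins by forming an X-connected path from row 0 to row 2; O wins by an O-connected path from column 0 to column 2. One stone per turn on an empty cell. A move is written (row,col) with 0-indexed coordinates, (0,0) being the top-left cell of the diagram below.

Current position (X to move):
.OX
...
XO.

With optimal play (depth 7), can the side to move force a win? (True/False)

X winning at [.OX/.../XO.]: True

[.OX/.../XO.] X move#1: (0,0):+1/XOX/.../XO.*, (1,0):+1/.OX/X../XO., (1,1):+1/.OX/.X./XO., (1,2):+1/.OX/..X/XO., (2,2):+1/.OX/.../XOX
[XOX/.../XO.] O move#2: (1,0):-1/XOX/O../XO.*, (1,1):-1/XOX/.O./XO., (1,2):-1/XOX/..O/XO., (2,2):-1/XOX/.../XOO
[XOX/O../XO.] X move#3: (1,1):+1/XOX/OX./XO.*, (1,2):+1/XOX/O.X/XO., (2,2):+1/XOX/O../XOX
[XOX/OX./XO.] end (terminal -1, O#4); searched .OX/.../XO. to 7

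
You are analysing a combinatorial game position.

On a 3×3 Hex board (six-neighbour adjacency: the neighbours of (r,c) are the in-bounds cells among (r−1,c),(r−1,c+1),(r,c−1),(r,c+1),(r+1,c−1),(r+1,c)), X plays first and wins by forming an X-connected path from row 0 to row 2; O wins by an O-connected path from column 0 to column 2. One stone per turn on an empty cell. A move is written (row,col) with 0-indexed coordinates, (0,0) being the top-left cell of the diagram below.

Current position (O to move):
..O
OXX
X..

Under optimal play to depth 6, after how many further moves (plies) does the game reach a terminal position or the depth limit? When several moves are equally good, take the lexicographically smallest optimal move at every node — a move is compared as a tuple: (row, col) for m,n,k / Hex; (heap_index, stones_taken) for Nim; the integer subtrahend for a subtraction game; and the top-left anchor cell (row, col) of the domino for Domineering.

ply 1, O at ..O/OXX/X.. | (0,0)=-1→O.O/OXX/X..; (0,1)=+1→.OO/OXX/X..*; (2,1)=-1→..O/OXX/XO.; (2,2)=-1→..O/OXX/X.O
ply 2: .OO/OXX/X.. is terminal -1 (X); from ..O/OXX/X.. depth 6

PV length from [..O/OXX/X..]: 1 ply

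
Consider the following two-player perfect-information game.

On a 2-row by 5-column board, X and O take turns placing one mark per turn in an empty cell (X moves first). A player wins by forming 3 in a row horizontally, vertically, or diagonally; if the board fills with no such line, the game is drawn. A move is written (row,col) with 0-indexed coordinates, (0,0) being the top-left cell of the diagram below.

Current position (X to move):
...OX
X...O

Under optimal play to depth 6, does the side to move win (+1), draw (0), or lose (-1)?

[...OX/X...O] X move#1: (0,0):+0/X..OX/X...O*, (0,1):+0/.X.OX/X...O, (0,2):+0/..XOX/X...O, (1,1):+0/...OX/XX..O, (1,2):+0/...OX/X.X.O, (1,3):+0/...OX/X..XO
[X..OX/X...O] O move#2: (0,1):+0/XO.OX/X...O*, (0,2):+0/X.OOX/X...O, (1,1):+0/X..OX/XO..O, (1,2):+0/X..OX/X.O.O, (1,3):+0/X..OX/X..OO
[XO.OX/X...O] X move#3: (0,2):+0/XOXOX/X...O*, (1,1):-1/XO.OX/XX..O, (1,2):-1/XO.OX/X.X.O, (1,3):-1/XO.OX/X..XO
[XOXOX/X...O] O move#4: (1,1):+0/XOXOX/XO..O*, (1,2):+0/XOXOX/X.O.O, (1,3):+0/XOXOX/X..OO
[XOXOX/XO..O] X move#5: (1,2):+0/XOXOX/XOX.O*, (1,3):+0/XOXOX/XO.XO
[XOXOX/XOX.O] O move#6: (1,3):+0/XOXOX/XOXOO*
[XOXOX/XOXOO] end (terminal +0, X#7); searched ...OX/X...O to 6

value(...OX/X...O, X) = 0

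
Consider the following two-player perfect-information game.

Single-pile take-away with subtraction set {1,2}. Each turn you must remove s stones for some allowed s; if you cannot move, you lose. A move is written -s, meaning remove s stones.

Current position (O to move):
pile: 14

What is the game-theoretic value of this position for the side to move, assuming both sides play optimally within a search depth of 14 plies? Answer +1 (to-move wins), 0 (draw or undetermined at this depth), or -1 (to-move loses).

value(14, O) = +1

[14] O move#1: -1:-1/13, -2:+1/12*
[12] X move#2: -1:-1/11*, -2:-1/10
[11] O move#3: -1:-1/10, -2:+1/9*
[9] X move#4: -1:-1/8*, -2:-1/7
[8] O move#5: -1:-1/7, -2:+1/6*
[6] X move#6: -1:-1/5*, -2:-1/4
[5] O move#7: -1:-1/4, -2:+1/3*
[3] X move#8: -1:-1/2*, -2:-1/1
[2] O move#9: -1:-1/1, -2:+1/0*
[0] end (terminal -1, X#10); searched 14 to 14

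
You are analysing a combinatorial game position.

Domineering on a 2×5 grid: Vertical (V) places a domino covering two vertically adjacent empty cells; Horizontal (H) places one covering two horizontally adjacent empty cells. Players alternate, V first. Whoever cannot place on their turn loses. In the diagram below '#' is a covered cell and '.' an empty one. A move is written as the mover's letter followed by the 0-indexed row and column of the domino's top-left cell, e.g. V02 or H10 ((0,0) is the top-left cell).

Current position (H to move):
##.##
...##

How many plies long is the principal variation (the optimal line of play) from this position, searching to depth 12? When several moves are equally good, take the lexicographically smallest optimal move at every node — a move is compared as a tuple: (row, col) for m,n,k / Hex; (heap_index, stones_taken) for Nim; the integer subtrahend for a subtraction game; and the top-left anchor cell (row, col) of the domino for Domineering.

p1 H@[##.##/...##]: H10[##.##/##.##]-1 H11[##.##/.####]+1*
p2 V@[##.##/.####] terminal -1; root [##.##/...##] d12

PV length from [##.##/...##]: 1 ply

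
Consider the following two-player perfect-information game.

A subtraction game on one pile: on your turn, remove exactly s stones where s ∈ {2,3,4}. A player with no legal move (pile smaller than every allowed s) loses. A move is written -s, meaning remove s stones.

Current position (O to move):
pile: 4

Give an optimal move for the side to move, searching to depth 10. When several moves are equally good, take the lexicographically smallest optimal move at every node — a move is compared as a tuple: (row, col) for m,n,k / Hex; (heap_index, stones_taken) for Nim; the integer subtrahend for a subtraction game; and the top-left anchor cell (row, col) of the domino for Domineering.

O's best at [4]: -3

ply 1, O at 4 | -2=-1→2; -3=+1→1*; -4=+1→0
ply 2: 1 is terminal -1 (X); from 4 depth 10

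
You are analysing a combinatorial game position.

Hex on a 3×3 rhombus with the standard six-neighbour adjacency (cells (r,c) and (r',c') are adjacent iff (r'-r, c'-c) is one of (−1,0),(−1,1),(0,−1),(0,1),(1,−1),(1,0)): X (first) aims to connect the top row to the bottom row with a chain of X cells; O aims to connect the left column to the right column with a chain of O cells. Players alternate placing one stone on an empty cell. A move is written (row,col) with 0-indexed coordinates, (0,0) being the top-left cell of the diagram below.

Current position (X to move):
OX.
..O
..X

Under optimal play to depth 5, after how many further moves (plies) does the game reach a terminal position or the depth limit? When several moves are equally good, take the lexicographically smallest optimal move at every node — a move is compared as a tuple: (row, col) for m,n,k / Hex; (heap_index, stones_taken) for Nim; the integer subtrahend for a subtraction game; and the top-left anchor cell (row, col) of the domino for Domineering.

p1 X@[OX./..O/..X]: (0,2)[OXX/..O/..X]-1 (1,0)[OX./X.O/..X]-1 (1,1)[OX./.XO/..X]+1* (2,0)[OX./..O/X.X]+1 (2,1)[OX./..O/.XX]-1
p2 O@[OX./.XO/..X]: (0,2)[OXO/.XO/..X]-1* (1,0)[OX./OXO/..X]-1 (2,0)[OX./.XO/O.X]-1 (2,1)[OX./.XO/.OX]-1
p3 X@[OXO/.XO/..X]: (1,0)[OXO/XXO/..X]+1* (2,0)[OXO/.XO/X.X]+1 (2,1)[OXO/.XO/.XX]+1
p4 O@[OXO/XXO/..X]: (2,0)[OXO/XXO/O.X]-1* (2,1)[OXO/XXO/.OX]-1
p5 X@[OXO/XXO/O.X]: (2,1)[OXO/XXO/OXX]+1*
p6 O@[OXO/XXO/OXX] terminal -1; root [OX./..O/..X] d5

PV length from [OX./..O/..X]: 5 plies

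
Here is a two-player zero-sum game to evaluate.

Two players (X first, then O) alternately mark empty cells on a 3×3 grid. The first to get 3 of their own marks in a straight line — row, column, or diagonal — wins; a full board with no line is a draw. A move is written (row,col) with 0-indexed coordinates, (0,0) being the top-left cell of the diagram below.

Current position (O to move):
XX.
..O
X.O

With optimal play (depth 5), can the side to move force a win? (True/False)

O winning at [XX./..O/X.O]: True

[XX./..O/X.O] O move#1: (0,2):+1/XXO/..O/X.O*, (1,0):-1/XX./O.O/X.O, (1,1):-1/XX./.OO/X.O, (2,1):-1/XX./..O/XOO
[XXO/..O/X.O] end (terminal -1, X#2); searched XX./..O/X.O to 5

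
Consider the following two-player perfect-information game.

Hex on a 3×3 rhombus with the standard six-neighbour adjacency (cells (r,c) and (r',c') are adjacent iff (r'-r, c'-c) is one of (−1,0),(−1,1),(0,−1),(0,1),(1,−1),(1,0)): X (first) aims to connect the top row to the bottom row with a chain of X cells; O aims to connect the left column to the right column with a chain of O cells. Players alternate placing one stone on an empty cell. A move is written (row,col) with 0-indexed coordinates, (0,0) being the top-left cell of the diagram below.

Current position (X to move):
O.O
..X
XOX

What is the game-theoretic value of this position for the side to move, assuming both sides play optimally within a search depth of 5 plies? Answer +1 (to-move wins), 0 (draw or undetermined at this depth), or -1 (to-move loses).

value(O.O/..X/XOX, X) = +1

[O.O/..X/XOX] X move#1: (0,1):+1/OXO/..X/XOX*, (1,0):-1/O.O/X.X/XOX, (1,1):-1/O.O/.XX/XOX
[OXO/..X/XOX] O move#2: (1,0):-1/OXO/O.X/XOX*, (1,1):-1/OXO/.OX/XOX
[OXO/O.X/XOX] X move#3: (1,1):+1/OXO/OXX/XOX*
[OXO/OXX/XOX] end (terminal -1, O#4); searched O.O/..X/XOX to 5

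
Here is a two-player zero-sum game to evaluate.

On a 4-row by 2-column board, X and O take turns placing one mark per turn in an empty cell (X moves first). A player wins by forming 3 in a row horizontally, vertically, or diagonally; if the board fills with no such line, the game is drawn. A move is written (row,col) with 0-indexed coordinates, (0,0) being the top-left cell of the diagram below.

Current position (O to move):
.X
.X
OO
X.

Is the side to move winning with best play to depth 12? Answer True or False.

ply 1, O at .X/.X/OO/X. | (0,0)=+0→OX/.X/OO/X.*; (1,0)=+0→.X/OX/OO/X.; (3,1)=+0→.X/.X/OO/XO
ply 2, X at OX/.X/OO/X. | (1,0)=+0→OX/XX/OO/X.*; (3,1)=-1→OX/.X/OO/XX
ply 3, O at OX/XX/OO/X. | (3,1)=+0→OX/XX/OO/XO*
ply 4: OX/XX/OO/XO is terminal +0 (X); from .X/.X/OO/X. depth 12

O winning at [.X/.X/OO/X.]: False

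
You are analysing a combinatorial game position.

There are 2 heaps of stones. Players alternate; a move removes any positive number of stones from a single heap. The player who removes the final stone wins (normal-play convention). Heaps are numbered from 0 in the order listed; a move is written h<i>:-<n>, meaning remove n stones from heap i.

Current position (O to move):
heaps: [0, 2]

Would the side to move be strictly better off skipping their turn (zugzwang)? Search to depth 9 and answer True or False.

ply 1, O at (0,2) | h1:-1=-1→(0,1); h1:-2=+1→(0,0)*
ply 2: (0,0) is terminal -1 (X); from (0,2) depth 9
pass branch (X moves first from the same position):
  | ply 1, X at (0,2) | h1:-1=-1→(0,1); h1:-2=+1→(0,0)*
  | ply 2: (0,0) is terminal -1 (O); from (0,2) depth 9
O moving scores +1; O passing scores -1

zugzwang((0,2), O) = False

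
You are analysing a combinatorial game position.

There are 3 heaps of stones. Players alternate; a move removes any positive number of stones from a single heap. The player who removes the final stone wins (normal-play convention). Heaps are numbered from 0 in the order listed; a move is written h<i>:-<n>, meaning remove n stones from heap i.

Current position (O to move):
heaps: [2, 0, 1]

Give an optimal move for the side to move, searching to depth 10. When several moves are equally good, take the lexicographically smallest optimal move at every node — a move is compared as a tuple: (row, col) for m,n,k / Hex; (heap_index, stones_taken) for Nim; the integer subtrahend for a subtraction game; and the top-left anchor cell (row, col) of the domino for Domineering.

O's best at [(2,0,1)]: h0:-1

[(2,0,1)] O move#1: h0:-1:+1/(1,0,1)*, h0:-2:-1/(0,0,1), h2:-1:-1/(2,0,0)
[(1,0,1)] X move#2: h0:-1:-1/(0,0,1)*, h2:-1:-1/(1,0,0)
[(0,0,1)] O move#3: h2:-1:+1/(0,0,0)*
[(0,0,0)] end (terminal -1, X#4); searched (2,0,1) to 10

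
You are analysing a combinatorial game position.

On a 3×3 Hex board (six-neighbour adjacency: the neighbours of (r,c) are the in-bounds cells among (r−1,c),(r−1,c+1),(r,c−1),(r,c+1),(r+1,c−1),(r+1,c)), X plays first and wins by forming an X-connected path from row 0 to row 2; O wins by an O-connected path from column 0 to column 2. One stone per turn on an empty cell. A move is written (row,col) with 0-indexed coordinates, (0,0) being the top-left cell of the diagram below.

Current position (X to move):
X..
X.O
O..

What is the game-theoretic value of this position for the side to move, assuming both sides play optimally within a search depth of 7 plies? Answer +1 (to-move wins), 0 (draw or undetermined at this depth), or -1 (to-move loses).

p1 X@[X../X.O/O..]: (0,1)[XX./X.O/O..]-1* (0,2)[X.X/X.O/O..]-1 (1,1)[X../XXO/O..]-1 (2,1)[X../X.O/OX.]-1 (2,2)[X../X.O/O.X]-1
p2 O@[XX./X.O/O..]: (0,2)[XXO/X.O/O..]+1* (1,1)[XX./XOO/O..]+1 (2,1)[XX./X.O/OO.]+1 (2,2)[XX./X.O/O.O]+1
p3 X@[XXO/X.O/O..]: (1,1)[XXO/XXO/O..]-1* (2,1)[XXO/X.O/OX.]-1 (2,2)[XXO/X.O/O.X]-1
p4 O@[XXO/XXO/O..]: (2,1)[XXO/XXO/OO.]+1* (2,2)[XXO/XXO/O.O]-1
p5 X@[XXO/XXO/OO.] terminal -1; root [X../X.O/O..] d7

value(X../X.O/O.., X) = -1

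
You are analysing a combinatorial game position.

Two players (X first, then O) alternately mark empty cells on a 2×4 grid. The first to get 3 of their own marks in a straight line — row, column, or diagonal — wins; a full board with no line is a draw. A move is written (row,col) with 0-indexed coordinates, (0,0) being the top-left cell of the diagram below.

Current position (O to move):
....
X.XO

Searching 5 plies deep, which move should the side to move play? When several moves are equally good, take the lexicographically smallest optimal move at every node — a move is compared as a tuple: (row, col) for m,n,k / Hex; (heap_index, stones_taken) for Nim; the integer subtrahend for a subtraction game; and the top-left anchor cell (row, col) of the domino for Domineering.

O's best at [..../X.XO]: (1,1)

p1 O@[..../X.XO]: (0,0)[O.../X.XO]-1 (0,1)[.O../X.XO]-1 (0,2)[..O./X.XO]-1 (0,3)[...O/X.XO]-1 (1,1)[..../XOXO]+0*
p2 X@[..../XOXO]: (0,0)[X.../XOXO]+0* (0,1)[.X../XOXO]+0 (0,2)[..X./XOXO]+0 (0,3)[...X/XOXO]+0
p3 O@[X.../XOXO]: (0,1)[XO../XOXO]+0* (0,2)[X.O./XOXO]+0 (0,3)[X..O/XOXO]+0
p4 X@[XO../XOXO]: (0,2)[XOX./XOXO]+0* (0,3)[XO.X/XOXO]+0
p5 O@[XOX./XOXO]: (0,3)[XOXO/XOXO]+0*
p6 X@[XOXO/XOXO] terminal +0; root [..../X.XO] d5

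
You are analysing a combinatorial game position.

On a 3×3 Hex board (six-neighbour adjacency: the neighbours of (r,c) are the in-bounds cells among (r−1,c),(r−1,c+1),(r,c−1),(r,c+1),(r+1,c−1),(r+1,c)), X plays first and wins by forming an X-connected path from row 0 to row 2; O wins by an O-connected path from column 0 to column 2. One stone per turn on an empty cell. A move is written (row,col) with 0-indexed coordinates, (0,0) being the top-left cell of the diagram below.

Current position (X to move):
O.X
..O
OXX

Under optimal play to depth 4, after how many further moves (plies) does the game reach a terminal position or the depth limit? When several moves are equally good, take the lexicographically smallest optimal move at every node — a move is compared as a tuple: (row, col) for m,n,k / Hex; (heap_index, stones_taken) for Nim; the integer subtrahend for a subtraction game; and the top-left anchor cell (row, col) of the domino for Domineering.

[O.X/..O/OXX] X move#1: (0,1):-1/OXX/..O/OXX, (1,0):-1/O.X/X.O/OXX, (1,1):+1/O.X/.XO/OXX*
[O.X/.XO/OXX] end (terminal -1, O#2); searched O.X/..O/OXX to 4

PV length from [O.X/..O/OXX]: 1 ply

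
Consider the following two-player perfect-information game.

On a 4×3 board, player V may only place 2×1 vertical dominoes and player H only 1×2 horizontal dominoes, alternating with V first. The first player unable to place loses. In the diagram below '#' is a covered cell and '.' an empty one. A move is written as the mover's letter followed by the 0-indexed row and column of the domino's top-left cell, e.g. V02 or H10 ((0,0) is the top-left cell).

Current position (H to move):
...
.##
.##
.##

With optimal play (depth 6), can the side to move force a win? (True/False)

[.../.##/.##/.##] H move#1: H00:-1/##./.##/.##/.##*, H01:-1/.##/.##/.##/.##
[##./.##/.##/.##] V move#2: V10:+1/##./###/###/.##*, V20:+1/##./.##/###/###
[##./###/###/.##] end (terminal -1, H#3); searched .../.##/.##/.## to 6

H winning at [.../.##/.##/.##]: False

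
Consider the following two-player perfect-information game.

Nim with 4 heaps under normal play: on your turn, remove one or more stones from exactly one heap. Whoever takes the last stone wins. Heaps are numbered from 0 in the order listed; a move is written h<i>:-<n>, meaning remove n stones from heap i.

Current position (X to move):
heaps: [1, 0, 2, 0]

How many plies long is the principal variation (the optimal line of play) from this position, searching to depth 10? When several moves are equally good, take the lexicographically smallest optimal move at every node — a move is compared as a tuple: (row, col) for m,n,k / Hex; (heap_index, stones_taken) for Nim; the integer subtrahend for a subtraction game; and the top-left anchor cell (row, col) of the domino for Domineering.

p1 X@[(1,0,2,0)]: h0:-1[(0,0,2,0)]-1 h2:-1[(1,0,1,0)]+1* h2:-2[(1,0,0,0)]-1
p2 O@[(1,0,1,0)]: h0:-1[(0,0,1,0)]-1* h2:-1[(1,0,0,0)]-1
p3 X@[(0,0,1,0)]: h2:-1[(0,0,0,0)]+1*
p4 O@[(0,0,0,0)] terminal -1; root [(1,0,2,0)] d10

PV length from [(1,0,2,0)]: 3 plies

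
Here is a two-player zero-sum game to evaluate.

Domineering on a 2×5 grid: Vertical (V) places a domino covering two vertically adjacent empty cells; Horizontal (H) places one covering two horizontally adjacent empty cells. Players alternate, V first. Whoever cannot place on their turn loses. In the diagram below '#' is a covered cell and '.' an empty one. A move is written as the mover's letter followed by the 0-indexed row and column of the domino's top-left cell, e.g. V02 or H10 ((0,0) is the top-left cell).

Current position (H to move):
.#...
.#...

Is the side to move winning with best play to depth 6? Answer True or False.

[.#.../.#...] H move#1: H02:-1/.###./.#...*, H03:-1/.#.##/.#..., H12:-1/.#.../.###., H13:-1/.#.../.#.##
[.###./.#...] V move#2: V00:-1/####./##..., V04:+1/.####/.#..#*
[.####/.#..#] H move#3: H12:-1/.####/.####*
[.####/.####] V move#4: V00:+1/#####/#####*
[#####/#####] end (terminal -1, H#5); searched .#.../.#... to 6

H winning at [.#.../.#...]: False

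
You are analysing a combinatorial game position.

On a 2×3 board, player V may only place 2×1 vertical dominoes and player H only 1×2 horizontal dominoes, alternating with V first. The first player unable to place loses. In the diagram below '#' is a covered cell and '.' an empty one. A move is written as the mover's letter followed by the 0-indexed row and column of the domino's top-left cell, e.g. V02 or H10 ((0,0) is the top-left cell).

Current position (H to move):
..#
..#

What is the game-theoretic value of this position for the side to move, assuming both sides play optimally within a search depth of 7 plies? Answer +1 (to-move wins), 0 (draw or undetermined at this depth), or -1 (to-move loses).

value(..#/..#, H) = +1

p1 H@[..#/..#]: H00[###/..#]+1* H10[..#/###]+1
p2 V@[###/..#] terminal -1; root [..#/..#] d7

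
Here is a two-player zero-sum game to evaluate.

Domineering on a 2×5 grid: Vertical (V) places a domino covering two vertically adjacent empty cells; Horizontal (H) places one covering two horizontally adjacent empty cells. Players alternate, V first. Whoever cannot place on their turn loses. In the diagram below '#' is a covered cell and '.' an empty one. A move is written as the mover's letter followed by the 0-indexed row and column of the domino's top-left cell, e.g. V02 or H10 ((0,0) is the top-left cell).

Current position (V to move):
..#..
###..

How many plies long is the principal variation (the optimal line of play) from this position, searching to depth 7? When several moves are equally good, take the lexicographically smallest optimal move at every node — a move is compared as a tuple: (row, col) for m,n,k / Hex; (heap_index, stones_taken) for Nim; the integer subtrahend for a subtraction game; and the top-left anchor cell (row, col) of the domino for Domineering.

ply 1, V at ..#../###.. | V03=+1→..##./####.*; V04=+1→..#.#/###.#
ply 2, H at ..##./####. | H00=-1→####./####.*
ply 3, V at ####./####. | V04=+1→#####/#####*
ply 4: #####/##### is terminal -1 (H); from ..#../###.. depth 7

PV length from [..#../###..]: 3 plies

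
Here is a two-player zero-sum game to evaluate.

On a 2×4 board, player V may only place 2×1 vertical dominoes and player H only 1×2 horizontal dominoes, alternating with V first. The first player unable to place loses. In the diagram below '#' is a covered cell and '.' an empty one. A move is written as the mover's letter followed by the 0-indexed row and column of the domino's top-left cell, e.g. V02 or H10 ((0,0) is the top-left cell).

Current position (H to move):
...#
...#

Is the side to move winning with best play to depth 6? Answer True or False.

H winning at [...#/...#]: True

ply 1, H at ...#/...# | H00=+1→##.#/...#*; H01=+1→.###/...#; H10=+1→...#/##.#; H11=+1→...#/.###
ply 2, V at ##.#/...# | V02=-1→####/..##*
ply 3, H at ####/..## | H10=+1→####/####*
ply 4: ####/#### is terminal -1 (V); from ...#/...# depth 6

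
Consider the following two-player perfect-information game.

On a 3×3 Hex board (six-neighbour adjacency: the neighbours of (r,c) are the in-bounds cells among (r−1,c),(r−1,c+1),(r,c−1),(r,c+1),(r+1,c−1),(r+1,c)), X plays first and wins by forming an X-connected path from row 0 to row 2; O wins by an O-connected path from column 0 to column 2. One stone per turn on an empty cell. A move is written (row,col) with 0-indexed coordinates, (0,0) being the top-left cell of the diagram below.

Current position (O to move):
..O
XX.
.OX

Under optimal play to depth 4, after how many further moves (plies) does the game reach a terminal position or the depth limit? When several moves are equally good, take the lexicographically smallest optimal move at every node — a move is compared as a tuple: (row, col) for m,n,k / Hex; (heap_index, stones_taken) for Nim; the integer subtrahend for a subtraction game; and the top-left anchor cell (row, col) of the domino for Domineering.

PV length from [..O/XX./.OX]: 4 plies

p1 O@[..O/XX./.OX]: (0,0)[O.O/XX./.OX]-1* (0,1)[.OO/XX./.OX]-1 (1,2)[..O/XXO/.OX]-1 (2,0)[..O/XX./OOX]-1
p2 X@[O.O/XX./.OX]: (0,1)[OXO/XX./.OX]+1* (1,2)[O.O/XXX/.OX]-1 (2,0)[O.O/XX./XOX]-1
p3 O@[OXO/XX./.OX]: (1,2)[OXO/XXO/.OX]-1* (2,0)[OXO/XX./OOX]-1
p4 X@[OXO/XXO/.OX]: (2,0)[OXO/XXO/XOX]+1*
p5 O@[OXO/XXO/XOX] terminal -1; root [..O/XX./.OX] d4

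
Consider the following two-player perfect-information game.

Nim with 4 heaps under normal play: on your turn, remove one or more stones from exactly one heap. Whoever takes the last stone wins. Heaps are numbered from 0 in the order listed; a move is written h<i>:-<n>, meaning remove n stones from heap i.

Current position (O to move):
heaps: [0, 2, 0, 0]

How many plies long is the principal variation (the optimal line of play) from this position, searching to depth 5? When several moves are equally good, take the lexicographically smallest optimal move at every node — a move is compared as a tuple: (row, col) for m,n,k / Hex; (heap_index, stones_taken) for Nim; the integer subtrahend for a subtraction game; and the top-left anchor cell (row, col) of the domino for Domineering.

PV length from [(0,2,0,0)]: 1 ply

p1 O@[(0,2,0,0)]: h1:-1[(0,1,0,0)]-1 h1:-2[(0,0,0,0)]+1*
p2 X@[(0,0,0,0)] terminal -1; root [(0,2,0,0)] d5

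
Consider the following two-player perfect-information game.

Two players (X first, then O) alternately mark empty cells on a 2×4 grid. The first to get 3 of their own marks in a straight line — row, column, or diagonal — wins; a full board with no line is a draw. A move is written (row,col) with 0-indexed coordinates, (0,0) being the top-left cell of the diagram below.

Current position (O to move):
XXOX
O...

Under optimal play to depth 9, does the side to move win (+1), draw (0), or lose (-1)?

ply 1, O at XXOX/O... | (1,1)=+0→XXOX/OO..*; (1,2)=+0→XXOX/O.O.; (1,3)=+0→XXOX/O..O
ply 2, X at XXOX/OO.. | (1,2)=+0→XXOX/OOX.*; (1,3)=-1→XXOX/OO.X
ply 3, O at XXOX/OOX. | (1,3)=+0→XXOX/OOXO*
ply 4: XXOX/OOXO is terminal +0 (X); from XXOX/O... depth 9

value(XXOX/O..., O) = 0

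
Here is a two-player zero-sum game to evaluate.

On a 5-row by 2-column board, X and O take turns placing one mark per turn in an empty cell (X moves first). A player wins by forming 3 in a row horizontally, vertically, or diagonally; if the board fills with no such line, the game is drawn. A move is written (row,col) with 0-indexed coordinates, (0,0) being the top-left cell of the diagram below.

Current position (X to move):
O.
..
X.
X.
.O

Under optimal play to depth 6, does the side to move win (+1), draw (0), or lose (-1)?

value(O./../X./X./.O, X) = +1

ply 1, X at O./../X./X./.O | (0,1)=+1→OX/../X./X./.O*; (1,0)=+1→O./X./X./X./.O; (1,1)=+1→O./.X/X./X./.O; (2,1)=+1→O./../XX/X./.O; (3,1)=+1→O./../X./XX/.O; (4,0)=+1→O./../X./X./XO
ply 2, O at OX/../X./X./.O | (1,0)=-1→OX/O./X./X./.O*; (1,1)=-1→OX/.O/X./X./.O; (2,1)=-1→OX/../XO/X./.O; (3,1)=-1→OX/../X./XO/.O; (4,0)=-1→OX/../X./X./OO
ply 3, X at OX/O./X./X./.O | (1,1)=+1→OX/OX/X./X./.O*; (2,1)=+1→OX/O./XX/X./.O; (3,1)=+0→OX/O./X./XX/.O; (4,0)=+1→OX/O./X./X./XO
ply 4, O at OX/OX/X./X./.O | (2,1)=-1→OX/OX/XO/X./.O*; (3,1)=-1→OX/OX/X./XO/.O; (4,0)=-1→OX/OX/X./X./OO
ply 5, X at OX/OX/XO/X./.O | (3,1)=+0→OX/OX/XO/XX/.O; (4,0)=+1→OX/OX/XO/X./XO*
ply 6: OX/OX/XO/X./XO is terminal -1 (O); from O./../X./X./.O depth 6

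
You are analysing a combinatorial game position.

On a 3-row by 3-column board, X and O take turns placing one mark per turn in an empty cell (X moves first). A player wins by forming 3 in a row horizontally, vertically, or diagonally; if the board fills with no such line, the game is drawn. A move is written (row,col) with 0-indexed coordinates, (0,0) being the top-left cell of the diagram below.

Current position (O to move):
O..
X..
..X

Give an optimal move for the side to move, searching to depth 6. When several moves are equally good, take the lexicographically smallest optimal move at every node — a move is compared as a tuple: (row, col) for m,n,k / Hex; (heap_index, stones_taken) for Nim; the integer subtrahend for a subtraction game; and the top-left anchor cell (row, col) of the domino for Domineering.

O's best at [O../X../..X]: (0,2)

ply 1, O at O../X../..X | (0,1)=-1→OO./X../..X; (0,2)=+0→O.O/X../..X*; (1,1)=+0→O../XO./..X; (1,2)=+0→O../X.O/..X; (2,0)=-1→O../X../O.X; (2,1)=-1→O../X../.OX
ply 2, X at O.O/X../..X | (0,1)=+0→OXO/X../..X*; (1,1)=-1→O.O/XX./..X; (1,2)=-1→O.O/X.X/..X; (2,0)=-1→O.O/X../X.X; (2,1)=-1→O.O/X../.XX
ply 3, O at OXO/X../..X | (1,1)=+0→OXO/XO./..X*; (1,2)=-1→OXO/X.O/..X; (2,0)=-1→OXO/X../O.X; (2,1)=+0→OXO/X../.OX
ply 4, X at OXO/XO./..X | (1,2)=-1→OXO/XOX/..X; (2,0)=+0→OXO/XO./X.X*; (2,1)=-1→OXO/XO./.XX
ply 5, O at OXO/XO./X.X | (1,2)=-1→OXO/XOO/X.X; (2,1)=+0→OXO/XO./XOX*
ply 6, X at OXO/XO./XOX | (1,2)=+0→OXO/XOX/XOX*
ply 7: OXO/XOX/XOX is terminal +0 (O); from O../X../..X depth 6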